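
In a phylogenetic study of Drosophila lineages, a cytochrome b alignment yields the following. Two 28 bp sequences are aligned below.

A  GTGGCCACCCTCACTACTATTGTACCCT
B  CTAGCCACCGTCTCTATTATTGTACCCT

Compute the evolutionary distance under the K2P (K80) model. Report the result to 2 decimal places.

0.20

Of 28 sites, 2 differences are transitions and 3 are transversions, so P = 2/28 ≈ 0.071429 and Q = 3/28 ≈ 0.107143.
Under the Kimura two-parameter model, d = −½ ln(1 − 2P − Q) − ¼ ln(1 − 2Q).
1 − 2P − Q = 0.749999, giving −½ ln(0.749999) = 0.143842.
1 − 2Q = 0.785714, giving −¼ ln(0.785714) = 0.060291.
d = 0.143842 + 0.060291 = 0.204133.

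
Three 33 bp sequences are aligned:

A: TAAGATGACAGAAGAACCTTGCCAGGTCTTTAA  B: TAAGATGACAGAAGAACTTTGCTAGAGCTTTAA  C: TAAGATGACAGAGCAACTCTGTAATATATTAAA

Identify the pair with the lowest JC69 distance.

A and B

A–B: 4/33 differ, p = 0.121, d = 0.132.
A–C: 10/33 differ, p = 0.303, d = 0.388.
B–C: 9/33 differ, p = 0.273, d = 0.339.
The smallest distance is between A and B.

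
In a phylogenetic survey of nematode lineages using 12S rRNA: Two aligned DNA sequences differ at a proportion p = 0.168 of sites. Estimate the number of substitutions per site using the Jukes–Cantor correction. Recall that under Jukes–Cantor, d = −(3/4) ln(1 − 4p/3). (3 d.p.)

0.190

d = −(3/4) ln(1 − 4p/3) = −0.75 ln(1 − 0.224) = −0.75 ln(0.776)
  = −0.75 × (-0.253603) = 0.190202 substitutions/site.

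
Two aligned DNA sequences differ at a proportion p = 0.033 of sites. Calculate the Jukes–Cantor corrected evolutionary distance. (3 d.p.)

0.034

d = −(3/4) ln(1 − 4p/3) = −0.75 ln(1 − 0.044) = −0.75 ln(0.956)
  = −0.75 × (-0.044997) = 0.033748 substitutions/site.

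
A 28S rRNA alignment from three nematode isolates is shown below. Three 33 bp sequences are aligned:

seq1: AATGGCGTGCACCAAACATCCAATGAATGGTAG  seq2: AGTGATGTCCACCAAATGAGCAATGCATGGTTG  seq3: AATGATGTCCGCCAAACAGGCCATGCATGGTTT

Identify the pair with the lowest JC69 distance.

seq2 and seq3

seq1–seq2: 10/33 differ, p = 0.303, d = 0.388.
seq1–seq3: 10/33 differ, p = 0.303, d = 0.388.
seq2–seq3: 7/33 differ, p = 0.212, d = 0.249.
The smallest distance is between seq2 and seq3.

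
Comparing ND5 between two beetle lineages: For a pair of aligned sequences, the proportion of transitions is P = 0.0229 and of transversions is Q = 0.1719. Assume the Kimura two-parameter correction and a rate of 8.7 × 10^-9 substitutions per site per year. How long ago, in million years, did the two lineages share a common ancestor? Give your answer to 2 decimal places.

13.11

Under the Kimura two-parameter model, d = −½ ln(1 − 2P − Q) − ¼ ln(1 − 2Q).
1 − 2P − Q = 0.7823, giving −½ ln(0.7823) = 0.122758.
1 − 2Q = 0.6562, giving −¼ ln(0.6562) = 0.105322.
d = 0.122758 + 0.105322 = 0.228080.
Under a molecular clock d = 2μt, so t = d/(2μ) = 0.228080 / (2 × 8.7 × 10^-9) = 13.11 million years.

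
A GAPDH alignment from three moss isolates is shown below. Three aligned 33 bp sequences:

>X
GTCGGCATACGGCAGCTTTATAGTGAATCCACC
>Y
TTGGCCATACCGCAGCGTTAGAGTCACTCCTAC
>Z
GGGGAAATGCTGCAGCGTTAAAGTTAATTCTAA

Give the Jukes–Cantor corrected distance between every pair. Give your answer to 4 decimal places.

d(X,Y) = 0.3882, d(X,Z) = 0.5587, d(Y,Z) = 0.4408

X–Y: 10/33 sites differ → p ≈ 0.30303, d = −0.75 ln(1 − 0.40404) = 0.388186 ≈ 0.3882.
X–Z: 13/33 sites differ → p ≈ 0.393939, d = −0.75 ln(1 − 0.525252) = 0.558728 ≈ 0.5587.
Y–Z: 11/33 sites differ → p ≈ 0.333333, d = −0.75 ln(1 − 0.444444) = 0.440839 ≈ 0.4408.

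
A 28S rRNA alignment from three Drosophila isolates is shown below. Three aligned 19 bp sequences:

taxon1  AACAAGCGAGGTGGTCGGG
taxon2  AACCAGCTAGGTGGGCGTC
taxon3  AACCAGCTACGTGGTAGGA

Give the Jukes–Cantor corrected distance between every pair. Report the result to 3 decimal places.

d(taxon1,taxon2) = 0.324, d(taxon1,taxon3) = 0.324, d(taxon2,taxon3) = 0.324

taxon1–taxon2: 5/19 sites differ → p ≈ 0.263158, d = −0.75 ln(1 − 0.350877) = 0.324100 ≈ 0.324.
taxon1–taxon3: 5/19 sites differ → p ≈ 0.263158, d = −0.75 ln(1 − 0.350877) = 0.324100 ≈ 0.324.
taxon2–taxon3: 5/19 sites differ → p ≈ 0.263158, d = −0.75 ln(1 − 0.350877) = 0.324100 ≈ 0.324.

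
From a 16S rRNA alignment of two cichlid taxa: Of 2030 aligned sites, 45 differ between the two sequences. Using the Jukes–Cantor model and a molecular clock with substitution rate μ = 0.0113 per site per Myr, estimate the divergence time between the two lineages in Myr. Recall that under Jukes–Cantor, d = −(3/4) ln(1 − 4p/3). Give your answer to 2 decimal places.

1.00

p = 45/2030 ≈ 0.022167.
d = −(3/4) ln(1 − 4p/3) = −0.75 ln(1 − 0.029556) = −0.75 ln(0.970444)
  = −0.75 × (-0.030002) = 0.022502 substitutions/site.
Under a molecular clock d = 2μt, so t = d/(2μ) = 0.022502 / (2 × 0.0113) = 1.00 Myr.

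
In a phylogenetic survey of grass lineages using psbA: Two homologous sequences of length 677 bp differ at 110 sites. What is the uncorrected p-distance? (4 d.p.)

p = 110/677 = 0.162481… ≈ 0.1625 (to 4 d.p.).

0.1625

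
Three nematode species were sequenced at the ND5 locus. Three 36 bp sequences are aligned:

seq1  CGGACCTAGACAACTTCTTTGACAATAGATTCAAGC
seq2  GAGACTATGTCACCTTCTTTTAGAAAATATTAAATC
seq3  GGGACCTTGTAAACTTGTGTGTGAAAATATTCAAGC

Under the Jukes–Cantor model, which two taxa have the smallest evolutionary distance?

seq1 and seq3

seq1–seq2: 13/36 differ, p = 0.361, d = 0.493.
seq1–seq3: 10/36 differ, p = 0.278, d = 0.347.
seq2–seq3: 11/36 differ, p = 0.306, d = 0.392.
The smallest distance is between seq1 and seq3.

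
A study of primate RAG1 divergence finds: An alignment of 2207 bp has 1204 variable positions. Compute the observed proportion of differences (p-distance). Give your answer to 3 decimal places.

p = 1204/2207 = 0.545536… ≈ 0.546 (to 3 d.p.).

0.546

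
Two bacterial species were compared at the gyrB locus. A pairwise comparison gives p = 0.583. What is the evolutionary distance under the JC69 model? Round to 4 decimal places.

1.1266

d = −(3/4) ln(1 − 4p/3) = −0.75 ln(1 − 0.777333) = −0.75 ln(0.222667)
  = −0.75 × (-1.502078) = 1.126559 substitutions/site.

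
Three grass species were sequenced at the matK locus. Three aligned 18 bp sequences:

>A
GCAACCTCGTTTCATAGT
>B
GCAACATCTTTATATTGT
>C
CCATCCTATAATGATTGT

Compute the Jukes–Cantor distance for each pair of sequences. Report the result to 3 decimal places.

d(A,B) = 0.347, d(A,C) = 0.673, d(B,C) = 0.673

A–B: 5/18 sites differ → p ≈ 0.277778, d = −0.75 ln(1 − 0.370371) = 0.346968 ≈ 0.347.
A–C: 8/18 sites differ → p ≈ 0.444444, d = −0.75 ln(1 − 0.592592) = 0.673455 ≈ 0.673.
B–C: 8/18 sites differ → p ≈ 0.444444, d = −0.75 ln(1 − 0.592592) = 0.673455 ≈ 0.673.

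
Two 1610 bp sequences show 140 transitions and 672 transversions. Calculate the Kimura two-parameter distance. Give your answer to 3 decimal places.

P = 140/1610 ≈ 0.086957 and Q = 672/1610 ≈ 0.417391.
Under the Kimura two-parameter model, d = −½ ln(1 − 2P − Q) − ¼ ln(1 − 2Q).
1 − 2P − Q = 0.408695, giving −½ ln(0.408695) = 0.447393.
1 − 2Q = 0.165218, giving −¼ ln(0.165218) = 0.450122.
d = 0.447393 + 0.450122 = 0.897515.

0.898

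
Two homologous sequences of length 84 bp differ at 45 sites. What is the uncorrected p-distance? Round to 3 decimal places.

p = 45/84 = 0.535714… ≈ 0.536 (to 3 d.p.).

0.536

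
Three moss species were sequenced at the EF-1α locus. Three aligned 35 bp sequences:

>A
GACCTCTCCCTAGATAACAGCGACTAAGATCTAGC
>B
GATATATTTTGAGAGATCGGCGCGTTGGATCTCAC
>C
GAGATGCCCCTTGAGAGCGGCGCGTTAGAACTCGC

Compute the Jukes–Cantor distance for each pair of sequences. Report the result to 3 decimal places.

A–B: 16/35 sites differ → p ≈ 0.457143, d = −0.75 ln(1 − 0.609524) = 0.705292 ≈ 0.705.
A–C: 13/35 sites differ → p ≈ 0.371429, d = −0.75 ln(1 − 0.495239) = 0.512753 ≈ 0.513.
B–C: 12/35 sites differ → p ≈ 0.342857, d = −0.75 ln(1 − 0.457143) = 0.458182 ≈ 0.458.

d(A,B) = 0.705, d(A,C) = 0.513, d(B,C) = 0.458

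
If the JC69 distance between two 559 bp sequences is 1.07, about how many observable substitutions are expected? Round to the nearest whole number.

319

Invert JC69: p = (3/4)(1 − e^(−4d/3)) = 0.75 × (1 − e^(-1.426667)) = 0.75 × (1 − 0.240108) = 0.569919.
Expected differing sites = pL ≈ 0.569919 × 559 = 318.584721 ≈ 319.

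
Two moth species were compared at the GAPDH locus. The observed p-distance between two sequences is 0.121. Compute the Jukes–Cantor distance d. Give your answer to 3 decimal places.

d = −(3/4) ln(1 − 4p/3) = −0.75 ln(1 − 0.161333) = −0.75 ln(0.838667)
  = −0.75 × (-0.175942) = 0.131957 substitutions/site.

0.132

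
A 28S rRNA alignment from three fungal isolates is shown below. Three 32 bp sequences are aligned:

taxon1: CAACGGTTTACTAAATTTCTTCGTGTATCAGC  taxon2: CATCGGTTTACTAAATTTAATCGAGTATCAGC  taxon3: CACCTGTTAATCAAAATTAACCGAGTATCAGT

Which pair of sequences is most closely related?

taxon1 and taxon2

taxon1–taxon2: 4/32 differ, p = 0.125, d = 0.137.
taxon1–taxon3: 11/32 differ, p = 0.344, d = 0.460.
taxon2–taxon3: 8/32 differ, p = 0.250, d = 0.304.
The smallest distance is between taxon1 and taxon2.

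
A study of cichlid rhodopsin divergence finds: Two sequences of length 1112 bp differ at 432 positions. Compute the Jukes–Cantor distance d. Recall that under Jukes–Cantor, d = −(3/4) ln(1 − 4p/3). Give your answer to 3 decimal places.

0.547

p = 432/1112 ≈ 0.388489.
d = −(3/4) ln(1 − 4p/3) = −0.75 ln(1 − 0.517985) = −0.75 ln(0.482015)
  = −0.75 × (-0.729780) = 0.547335 substitutions/site.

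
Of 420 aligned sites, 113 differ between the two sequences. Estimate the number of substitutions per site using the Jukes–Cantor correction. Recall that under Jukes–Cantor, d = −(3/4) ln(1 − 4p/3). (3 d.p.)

p = 113/420 ≈ 0.269048.
d = −(3/4) ln(1 − 4p/3) = −0.75 ln(1 − 0.358731) = −0.75 ln(0.641269)
  = −0.75 × (-0.444306) = 0.333230 substitutions/site.

0.333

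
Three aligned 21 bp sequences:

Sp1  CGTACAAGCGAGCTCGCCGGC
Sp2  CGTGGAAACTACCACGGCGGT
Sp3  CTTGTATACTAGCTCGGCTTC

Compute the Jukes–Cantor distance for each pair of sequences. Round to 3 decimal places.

d(Sp1,Sp2) = 0.532, d(Sp1,Sp3) = 0.635, d(Sp2,Sp3) = 0.532

Sp1–Sp2: 8/21 sites differ → p ≈ 0.380952, d = −0.75 ln(1 − 0.507936) = 0.531860 ≈ 0.532.
Sp1–Sp3: 9/21 sites differ → p ≈ 0.428571, d = −0.75 ln(1 − 0.571428) = 0.635472 ≈ 0.635.
Sp2–Sp3: 8/21 sites differ → p ≈ 0.380952, d = −0.75 ln(1 − 0.507936) = 0.531860 ≈ 0.532.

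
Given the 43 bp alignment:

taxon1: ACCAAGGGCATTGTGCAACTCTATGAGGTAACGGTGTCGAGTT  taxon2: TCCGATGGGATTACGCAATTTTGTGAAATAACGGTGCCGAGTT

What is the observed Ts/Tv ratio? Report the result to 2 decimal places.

Transitions are A↔G and C↔T; transversions are all other mismatches.
Transitions: 9. Transversions: 3.
R = 9/3 = 3.00.

3.00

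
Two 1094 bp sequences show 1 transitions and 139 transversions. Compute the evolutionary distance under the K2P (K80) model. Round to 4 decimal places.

P = 1/1094 ≈ 0.000914 and Q = 139/1094 ≈ 0.127057.
Under the Kimura two-parameter model, d = −½ ln(1 − 2P − Q) − ¼ ln(1 − 2Q).
1 − 2P − Q = 0.871115, giving −½ ln(0.871115) = 0.068991.
1 − 2Q = 0.745886, giving −¼ ln(0.745886) = 0.073296.
d = 0.068991 + 0.073296 = 0.142287.

0.1423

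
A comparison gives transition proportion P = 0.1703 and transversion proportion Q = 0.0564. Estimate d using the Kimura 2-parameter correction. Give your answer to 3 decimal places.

Under the Kimura two-parameter model, d = −½ ln(1 − 2P − Q) − ¼ ln(1 − 2Q).
1 − 2P − Q = 0.603, giving −½ ln(0.603) = 0.252919.
1 − 2Q = 0.8872, giving −¼ ln(0.8872) = 0.029921.
d = 0.252919 + 0.029921 = 0.282840.

0.283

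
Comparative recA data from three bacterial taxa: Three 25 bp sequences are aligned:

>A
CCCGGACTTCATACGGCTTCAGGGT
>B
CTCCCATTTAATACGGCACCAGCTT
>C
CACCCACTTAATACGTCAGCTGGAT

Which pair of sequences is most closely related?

A–B: 9/25 differ, p = 0.360, d = 0.490.
A–C: 9/25 differ, p = 0.360, d = 0.490.
B–C: 7/25 differ, p = 0.280, d = 0.351.
The smallest distance is between B and C.

B and C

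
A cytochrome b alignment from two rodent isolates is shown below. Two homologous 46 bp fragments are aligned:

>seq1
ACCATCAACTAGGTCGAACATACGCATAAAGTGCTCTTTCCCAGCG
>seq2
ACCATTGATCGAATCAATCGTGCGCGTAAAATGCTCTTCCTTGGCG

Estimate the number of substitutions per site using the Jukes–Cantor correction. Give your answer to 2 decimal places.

The sequences differ at 17 of 46 sites, so p = 17/46 ≈ 0.369565.
d = −(3/4) ln(1 − 4p/3) = −0.75 ln(1 − 0.492753) = −0.75 ln(0.507247)
  = −0.75 × (-0.678757) = 0.509068 substitutions/site.

0.51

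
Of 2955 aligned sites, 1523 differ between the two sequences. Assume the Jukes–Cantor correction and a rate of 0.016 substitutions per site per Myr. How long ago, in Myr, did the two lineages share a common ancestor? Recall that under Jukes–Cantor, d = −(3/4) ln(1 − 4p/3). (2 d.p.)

27.24

p = 1523/2955 ≈ 0.515398.
d = −(3/4) ln(1 − 4p/3) = −0.75 ln(1 − 0.687197) = −0.75 ln(0.312803)
  = −0.75 × (-1.162182) = 0.871637 substitutions/site.
Under a molecular clock d = 2μt, so t = d/(2μ) = 0.871637 / (2 × 0.016) = 27.24 Myr.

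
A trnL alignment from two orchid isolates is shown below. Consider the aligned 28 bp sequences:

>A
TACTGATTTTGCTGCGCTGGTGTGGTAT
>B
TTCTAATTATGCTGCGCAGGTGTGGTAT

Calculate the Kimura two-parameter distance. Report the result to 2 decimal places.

Of 28 sites, 1 differences are transitions and 3 are transversions, so P = 1/28 ≈ 0.035714 and Q = 3/28 ≈ 0.107143.
Under the Kimura two-parameter model, d = −½ ln(1 − 2P − Q) − ¼ ln(1 − 2Q).
1 − 2P − Q = 0.821429, giving −½ ln(0.821429) = 0.098355.
1 − 2Q = 0.785714, giving −¼ ln(0.785714) = 0.060291.
d = 0.098355 + 0.060291 = 0.158646.

0.16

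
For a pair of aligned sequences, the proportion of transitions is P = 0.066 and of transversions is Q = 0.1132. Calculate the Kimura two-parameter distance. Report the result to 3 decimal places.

Under the Kimura two-parameter model, d = −½ ln(1 − 2P − Q) − ¼ ln(1 − 2Q).
1 − 2P − Q = 0.7548, giving −½ ln(0.7548) = 0.140651.
1 − 2Q = 0.7736, giving −¼ ln(0.7736) = 0.064175.
d = 0.140651 + 0.064175 = 0.204826.

0.205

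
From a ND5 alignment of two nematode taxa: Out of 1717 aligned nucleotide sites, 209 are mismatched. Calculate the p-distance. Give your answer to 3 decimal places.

0.122

p = 209/1717 = 0.121723… ≈ 0.122 (to 3 d.p.).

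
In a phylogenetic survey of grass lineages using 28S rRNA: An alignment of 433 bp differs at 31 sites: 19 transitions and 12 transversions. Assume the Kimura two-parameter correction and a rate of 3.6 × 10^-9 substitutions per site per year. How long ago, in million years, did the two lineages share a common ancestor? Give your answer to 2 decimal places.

P = 19/433 ≈ 0.04388 and Q = 12/433 ≈ 0.027714.
Under the Kimura two-parameter model, d = −½ ln(1 − 2P − Q) − ¼ ln(1 − 2Q).
1 − 2P − Q = 0.884526, giving −½ ln(0.884526) = 0.061352.
1 − 2Q = 0.944572, giving −¼ ln(0.944572) = 0.014256.
d = 0.061352 + 0.014256 = 0.075608.
Under a molecular clock d = 2μt, so t = d/(2μ) = 0.075608 / (2 × 3.6 × 10^-9) = 10.50 million years.

10.50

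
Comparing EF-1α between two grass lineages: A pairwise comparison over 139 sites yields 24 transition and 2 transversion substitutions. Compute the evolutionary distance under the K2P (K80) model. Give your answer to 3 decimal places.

0.230

P = 24/139 ≈ 0.172662 and Q = 2/139 ≈ 0.014388.
Under the Kimura two-parameter model, d = −½ ln(1 − 2P − Q) − ¼ ln(1 − 2Q).
1 − 2P − Q = 0.640288, giving −½ ln(0.640288) = 0.222919.
1 − 2Q = 0.971224, giving −¼ ln(0.971224) = 0.007300.
d = 0.222919 + 0.007300 = 0.230219.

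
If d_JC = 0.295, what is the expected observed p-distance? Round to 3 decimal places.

0.244

p = (3/4)(1 − e^(−4d/3)) = 0.75 × (1 − e^(-0.393333)) = 0.75 × (1 − 0.674804) = 0.243897.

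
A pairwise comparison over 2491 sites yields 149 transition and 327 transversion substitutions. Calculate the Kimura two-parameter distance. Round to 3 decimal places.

0.221

P = 149/2491 ≈ 0.059815 and Q = 327/2491 ≈ 0.131273.
Under the Kimura two-parameter model, d = −½ ln(1 − 2P − Q) − ¼ ln(1 − 2Q).
1 − 2P − Q = 0.749097, giving −½ ln(0.749097) = 0.144443.
1 − 2Q = 0.737454, giving −¼ ln(0.737454) = 0.076138.
d = 0.144443 + 0.076138 = 0.220581.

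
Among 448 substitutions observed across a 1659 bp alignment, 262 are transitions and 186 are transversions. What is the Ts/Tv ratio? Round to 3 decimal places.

R = 262/186 = 1.408602… ≈ 1.409 (to 3 d.p.).

1.409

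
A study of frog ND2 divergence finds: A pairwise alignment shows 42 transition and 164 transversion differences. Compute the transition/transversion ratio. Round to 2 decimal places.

R = 42/164 = 0.256097… ≈ 0.26 (to 2 d.p.).

0.26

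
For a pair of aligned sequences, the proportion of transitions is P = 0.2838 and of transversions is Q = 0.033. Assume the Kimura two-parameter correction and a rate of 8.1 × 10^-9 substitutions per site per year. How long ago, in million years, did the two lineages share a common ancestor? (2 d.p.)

Under the Kimura two-parameter model, d = −½ ln(1 − 2P − Q) − ¼ ln(1 − 2Q).
1 − 2P − Q = 0.3994, giving −½ ln(0.3994) = 0.458896.
1 − 2Q = 0.934, giving −¼ ln(0.934) = 0.017070.
d = 0.458896 + 0.017070 = 0.475966.
Under a molecular clock d = 2μt, so t = d/(2μ) = 0.475966 / (2 × 8.1 × 10^-9) = 29.38 million years.

29.38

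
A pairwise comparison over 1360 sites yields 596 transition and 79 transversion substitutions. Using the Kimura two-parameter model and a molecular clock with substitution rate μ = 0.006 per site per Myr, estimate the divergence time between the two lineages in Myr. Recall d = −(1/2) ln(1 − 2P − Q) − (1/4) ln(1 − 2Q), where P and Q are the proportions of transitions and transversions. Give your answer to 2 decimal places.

116.18

P = 596/1360 ≈ 0.438235 and Q = 79/1360 ≈ 0.058088.
Under the Kimura two-parameter model, d = −½ ln(1 − 2P − Q) − ¼ ln(1 − 2Q).
1 − 2P − Q = 0.065442, giving −½ ln(0.065442) = 1.363296.
1 − 2Q = 0.883824, giving −¼ ln(0.883824) = 0.030874.
d = 1.363296 + 0.030874 = 1.394170.
Under a molecular clock d = 2μt, so t = d/(2μ) = 1.394170 / (2 × 0.006) = 116.18 Myr.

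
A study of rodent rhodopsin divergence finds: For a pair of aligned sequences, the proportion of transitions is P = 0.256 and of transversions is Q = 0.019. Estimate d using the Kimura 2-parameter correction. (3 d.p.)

0.388

Under the Kimura two-parameter model, d = −½ ln(1 − 2P − Q) − ¼ ln(1 − 2Q).
1 − 2P − Q = 0.469, giving −½ ln(0.469) = 0.378576.
1 − 2Q = 0.962, giving −¼ ln(0.962) = 0.009685.
d = 0.378576 + 0.009685 = 0.388261.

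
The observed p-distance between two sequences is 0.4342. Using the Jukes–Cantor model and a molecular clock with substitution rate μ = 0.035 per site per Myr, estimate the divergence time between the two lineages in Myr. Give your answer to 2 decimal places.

d = −(3/4) ln(1 − 4p/3) = −0.75 ln(1 − 0.578933) = −0.75 ln(0.421067)
  = −0.75 × (-0.864963) = 0.648722 substitutions/site.
Under a molecular clock d = 2μt, so t = d/(2μ) = 0.648722 / (2 × 0.035) = 9.27 Myr.

9.27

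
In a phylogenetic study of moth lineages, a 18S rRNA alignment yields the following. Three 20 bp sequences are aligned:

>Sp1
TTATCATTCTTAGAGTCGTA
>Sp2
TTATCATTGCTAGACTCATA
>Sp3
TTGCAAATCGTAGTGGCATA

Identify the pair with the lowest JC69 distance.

Sp1–Sp2: 4/20 differ, p = 0.200, d = 0.233.
Sp1–Sp3: 8/20 differ, p = 0.400, d = 0.572.
Sp2–Sp3: 9/20 differ, p = 0.450, d = 0.687.
The smallest distance is between Sp1 and Sp2.

Sp1 and Sp2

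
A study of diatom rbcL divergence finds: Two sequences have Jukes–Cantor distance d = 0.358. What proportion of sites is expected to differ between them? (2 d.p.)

0.28

p = (3/4)(1 − e^(−4d/3)) = 0.75 × (1 − e^(-0.477333)) = 0.75 × (1 − 0.620436) = 0.284673.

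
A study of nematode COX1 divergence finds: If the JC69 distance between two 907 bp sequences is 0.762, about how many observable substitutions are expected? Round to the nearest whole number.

434

Invert JC69: p = (3/4)(1 − e^(−4d/3)) = 0.75 × (1 − e^(-1.016)) = 0.75 × (1 − 0.362040) = 0.478470.
Expected differing sites = pL ≈ 0.478470 × 907 = 433.97229 ≈ 434.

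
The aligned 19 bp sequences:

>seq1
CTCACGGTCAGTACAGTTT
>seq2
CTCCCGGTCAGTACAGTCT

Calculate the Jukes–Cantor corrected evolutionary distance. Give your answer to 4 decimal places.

The sequences differ at 2 of 19 sites (4, 18), so p = 2/19 ≈ 0.105263.
d = −(3/4) ln(1 − 4p/3) = −0.75 ln(1 − 0.140351) = −0.75 ln(0.859649)
  = −0.75 × (-0.151231) = 0.113423 substitutions/site.

0.1134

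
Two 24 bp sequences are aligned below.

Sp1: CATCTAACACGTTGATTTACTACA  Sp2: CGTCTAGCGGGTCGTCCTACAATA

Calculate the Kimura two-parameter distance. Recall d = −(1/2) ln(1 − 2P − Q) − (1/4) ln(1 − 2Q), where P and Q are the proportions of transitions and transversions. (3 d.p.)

0.688

Of 24 sites, 7 differences are transitions and 3 are transversions, so P = 7/24 ≈ 0.291667 and Q = 3/24 = 0.125.
Under the Kimura two-parameter model, d = −½ ln(1 − 2P − Q) − ¼ ln(1 − 2Q).
1 − 2P − Q = 0.291666, giving −½ ln(0.291666) = 0.616073.
1 − 2Q = 0.75, giving −¼ ln(0.75) = 0.071921.
d = 0.616073 + 0.071921 = 0.687994.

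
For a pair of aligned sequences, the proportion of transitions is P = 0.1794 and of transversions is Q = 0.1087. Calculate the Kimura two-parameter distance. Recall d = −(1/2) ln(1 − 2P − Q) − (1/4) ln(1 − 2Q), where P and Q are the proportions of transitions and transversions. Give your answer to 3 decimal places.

Under the Kimura two-parameter model, d = −½ ln(1 − 2P − Q) − ¼ ln(1 − 2Q).
1 − 2P − Q = 0.5325, giving −½ ln(0.5325) = 0.315086.
1 − 2Q = 0.7826, giving −¼ ln(0.7826) = 0.061283.
d = 0.315086 + 0.061283 = 0.376369.

0.376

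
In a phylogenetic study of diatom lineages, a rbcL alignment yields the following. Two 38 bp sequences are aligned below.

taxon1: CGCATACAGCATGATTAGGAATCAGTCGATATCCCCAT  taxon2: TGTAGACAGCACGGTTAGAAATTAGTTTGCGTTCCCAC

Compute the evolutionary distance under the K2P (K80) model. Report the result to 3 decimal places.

0.604

Of 38 sites, 12 differences are transitions and 2 are transversions, so P = 12/38 ≈ 0.315789 and Q = 2/38 ≈ 0.052632.
Under the Kimura two-parameter model, d = −½ ln(1 − 2P − Q) − ¼ ln(1 − 2Q).
1 − 2P − Q = 0.31579, giving −½ ln(0.31579) = 0.576339.
1 − 2Q = 0.894736, giving −¼ ln(0.894736) = 0.027807.
d = 0.576339 + 0.027807 = 0.604146.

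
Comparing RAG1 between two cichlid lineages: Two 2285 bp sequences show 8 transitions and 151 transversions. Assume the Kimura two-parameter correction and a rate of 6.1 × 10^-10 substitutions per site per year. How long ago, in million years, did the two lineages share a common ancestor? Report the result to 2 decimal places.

P = 8/2285 ≈ 0.003501 and Q = 151/2285 ≈ 0.066083.
Under the Kimura two-parameter model, d = −½ ln(1 − 2P − Q) − ¼ ln(1 − 2Q).
1 − 2P − Q = 0.926915, giving −½ ln(0.926915) = 0.037947.
1 − 2Q = 0.867834, giving −¼ ln(0.867834) = 0.035439.
d = 0.037947 + 0.035439 = 0.073386.
Under a molecular clock d = 2μt, so t = d/(2μ) = 0.073386 / (2 × 6.1 × 10^-10) = 60.15 million years.

60.15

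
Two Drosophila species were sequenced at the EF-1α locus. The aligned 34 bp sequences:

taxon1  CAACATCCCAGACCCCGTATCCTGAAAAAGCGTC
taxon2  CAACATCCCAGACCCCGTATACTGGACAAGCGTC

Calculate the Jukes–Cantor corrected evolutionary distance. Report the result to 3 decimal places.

0.094

The sequences differ at 3 of 34 sites (21, 25, 27), so p = 3/34 ≈ 0.088235.
d = −(3/4) ln(1 − 4p/3) = −0.75 ln(1 − 0.117647) = −0.75 ln(0.882353)
  = −0.75 × (-0.125163) = 0.093872 substitutions/site.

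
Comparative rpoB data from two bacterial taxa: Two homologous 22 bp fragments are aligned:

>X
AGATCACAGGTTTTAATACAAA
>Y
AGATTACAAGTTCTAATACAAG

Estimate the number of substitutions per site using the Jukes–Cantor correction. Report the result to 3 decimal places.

0.208

The sequences differ at 4 of 22 sites (5, 9, 13, 22), so p = 4/22 ≈ 0.181818.
d = −(3/4) ln(1 − 4p/3) = −0.75 ln(1 − 0.242424) = −0.75 ln(0.757576)
  = −0.75 × (-0.277631) = 0.208223 substitutions/site.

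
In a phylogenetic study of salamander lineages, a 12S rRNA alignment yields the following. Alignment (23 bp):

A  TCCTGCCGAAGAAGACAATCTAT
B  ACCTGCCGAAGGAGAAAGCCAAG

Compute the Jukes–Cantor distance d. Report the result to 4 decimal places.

The sequences differ at 7 of 23 sites (1, 12, 16, 18, 19, 21, 23), so p = 7/23 ≈ 0.304348.
d = −(3/4) ln(1 − 4p/3) = −0.75 ln(1 − 0.405797) = −0.75 ln(0.594203)
  = −0.75 × (-0.520534) = 0.390401 substitutions/site.

0.3904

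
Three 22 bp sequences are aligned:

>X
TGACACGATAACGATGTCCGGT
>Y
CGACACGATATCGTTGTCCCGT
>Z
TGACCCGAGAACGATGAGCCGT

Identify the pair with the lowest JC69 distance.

X–Y: 4/22 differ, p = 0.182, d = 0.208.
X–Z: 5/22 differ, p = 0.227, d = 0.271.
Y–Z: 7/22 differ, p = 0.318, d = 0.414.
The smallest distance is between X and Y.

X and Y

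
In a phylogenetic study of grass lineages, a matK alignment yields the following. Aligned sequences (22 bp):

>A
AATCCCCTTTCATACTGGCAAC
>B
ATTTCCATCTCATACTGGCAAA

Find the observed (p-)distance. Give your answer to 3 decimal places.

0.227

The sequences differ at 5 of 22 positions (sites 2, 4, 7, 9, 22).
p = 5/22 = 0.227272… ≈ 0.227 (to 3 d.p.).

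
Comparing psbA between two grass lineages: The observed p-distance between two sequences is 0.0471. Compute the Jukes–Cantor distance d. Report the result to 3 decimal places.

d = −(3/4) ln(1 − 4p/3) = −0.75 ln(1 − 0.0628) = −0.75 ln(0.9372)
  = −0.75 × (-0.064859) = 0.048644 substitutions/site.

0.049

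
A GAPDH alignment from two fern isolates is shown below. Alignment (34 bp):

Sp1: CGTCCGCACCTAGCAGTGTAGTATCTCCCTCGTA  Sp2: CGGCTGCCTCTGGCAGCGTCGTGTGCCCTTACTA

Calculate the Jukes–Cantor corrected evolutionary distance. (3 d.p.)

The sequences differ at 13 of 34 sites, so p = 13/34 ≈ 0.382353.
d = −(3/4) ln(1 − 4p/3) = −0.75 ln(1 − 0.509804) = −0.75 ln(0.490196)
  = −0.75 × (-0.712950) = 0.534713 substitutions/site.

0.535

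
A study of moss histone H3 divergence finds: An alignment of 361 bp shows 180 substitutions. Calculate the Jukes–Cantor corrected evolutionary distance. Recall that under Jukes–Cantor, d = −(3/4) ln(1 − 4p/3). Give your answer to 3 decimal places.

p = 180/361 ≈ 0.498615.
d = −(3/4) ln(1 − 4p/3) = −0.75 ln(1 − 0.66482) = −0.75 ln(0.33518)
  = −0.75 × (-1.093088) = 0.819816 substitutions/site.

0.820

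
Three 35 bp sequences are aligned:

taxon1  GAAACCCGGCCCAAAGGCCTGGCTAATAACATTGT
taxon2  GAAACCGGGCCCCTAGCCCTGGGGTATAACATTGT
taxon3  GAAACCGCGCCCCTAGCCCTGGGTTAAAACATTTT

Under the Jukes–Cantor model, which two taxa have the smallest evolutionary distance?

taxon1–taxon2: 7/35 differ, p = 0.200, d = 0.233.
taxon1–taxon3: 9/35 differ, p = 0.257, d = 0.315.
taxon2–taxon3: 4/35 differ, p = 0.114, d = 0.124.
The smallest distance is between taxon2 and taxon3.

taxon2 and taxon3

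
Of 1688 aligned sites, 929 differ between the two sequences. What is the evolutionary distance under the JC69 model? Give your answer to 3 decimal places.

0.993

p = 929/1688 ≈ 0.550355.
d = −(3/4) ln(1 − 4p/3) = −0.75 ln(1 − 0.733807) = −0.75 ln(0.266193)
  = −0.75 × (-1.323534) = 0.992651 substitutions/site.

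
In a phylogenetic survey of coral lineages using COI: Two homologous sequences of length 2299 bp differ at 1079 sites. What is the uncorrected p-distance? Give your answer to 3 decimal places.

p = 1079/2299 = 0.469334… ≈ 0.469 (to 3 d.p.).

0.469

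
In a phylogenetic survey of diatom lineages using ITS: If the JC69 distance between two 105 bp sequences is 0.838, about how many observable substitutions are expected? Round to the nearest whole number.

53

Invert JC69: p = (3/4)(1 − e^(−4d/3)) = 0.75 × (1 − e^(-1.117333)) = 0.75 × (1 − 0.327151) = 0.504637.
Expected differing sites = pL ≈ 0.504637 × 105 = 52.986885 ≈ 53.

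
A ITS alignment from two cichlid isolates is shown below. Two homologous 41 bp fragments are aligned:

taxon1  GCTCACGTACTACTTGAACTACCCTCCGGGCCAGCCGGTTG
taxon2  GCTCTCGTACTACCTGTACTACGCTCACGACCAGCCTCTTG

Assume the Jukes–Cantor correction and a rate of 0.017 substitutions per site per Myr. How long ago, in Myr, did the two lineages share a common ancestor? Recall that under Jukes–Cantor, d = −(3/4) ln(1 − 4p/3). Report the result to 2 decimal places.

7.64

The sequences differ at 9 of 41 sites (5, 14, 17, 23, 27, 28, 30, 37, 38), so p = 9/41 ≈ 0.219512.
d = −(3/4) ln(1 − 4p/3) = −0.75 ln(1 − 0.292683) = −0.75 ln(0.707317)
  = −0.75 × (-0.346276) = 0.259707 substitutions/site.
Under a molecular clock d = 2μt, so t = d/(2μ) = 0.259707 / (2 × 0.017) = 7.64 Myr.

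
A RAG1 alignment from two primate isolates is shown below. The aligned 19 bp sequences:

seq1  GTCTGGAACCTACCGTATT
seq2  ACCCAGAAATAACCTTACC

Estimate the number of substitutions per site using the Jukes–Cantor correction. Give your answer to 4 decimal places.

The sequences differ at 10 of 19 sites (1, 2, 4, 5, 9, 10, 11, 15, 18, 19), so p = 10/19 ≈ 0.526316.
d = −(3/4) ln(1 − 4p/3) = −0.75 ln(1 − 0.701755) = −0.75 ln(0.298245)
  = −0.75 × (-1.209840) = 0.907380 substitutions/site.

0.9074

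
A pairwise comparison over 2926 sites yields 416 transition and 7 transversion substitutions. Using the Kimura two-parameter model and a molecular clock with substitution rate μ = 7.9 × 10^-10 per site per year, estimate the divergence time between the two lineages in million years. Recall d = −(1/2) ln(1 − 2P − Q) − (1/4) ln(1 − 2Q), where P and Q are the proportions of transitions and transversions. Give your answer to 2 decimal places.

107.69

P = 416/2926 ≈ 0.142174 and Q = 7/2926 ≈ 0.002392.
Under the Kimura two-parameter model, d = −½ ln(1 − 2P − Q) − ¼ ln(1 − 2Q).
1 − 2P − Q = 0.71326, giving −½ ln(0.71326) = 0.168955.
1 − 2Q = 0.995216, giving −¼ ln(0.995216) = 0.001199.
d = 0.168955 + 0.001199 = 0.170154.
Under a molecular clock d = 2μt, so t = d/(2μ) = 0.170154 / (2 × 7.9 × 10^-10) = 107.69 million years.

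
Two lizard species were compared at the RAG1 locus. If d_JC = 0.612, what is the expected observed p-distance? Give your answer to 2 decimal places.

p = (3/4)(1 − e^(−4d/3)) = 0.75 × (1 − e^(-0.816)) = 0.75 × (1 − 0.442197) = 0.418352.

0.42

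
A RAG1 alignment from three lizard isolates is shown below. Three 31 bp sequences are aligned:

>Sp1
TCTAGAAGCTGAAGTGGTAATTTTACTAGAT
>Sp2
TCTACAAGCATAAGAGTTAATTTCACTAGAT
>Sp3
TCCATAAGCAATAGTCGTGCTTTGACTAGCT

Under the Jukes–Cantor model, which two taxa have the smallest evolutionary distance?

Sp1 and Sp2

Sp1–Sp2: 6/31 differ, p = 0.194, d = 0.224.
Sp1–Sp3: 10/31 differ, p = 0.323, d = 0.422.
Sp2–Sp3: 11/31 differ, p = 0.355, d = 0.481.
The smallest distance is between Sp1 and Sp2.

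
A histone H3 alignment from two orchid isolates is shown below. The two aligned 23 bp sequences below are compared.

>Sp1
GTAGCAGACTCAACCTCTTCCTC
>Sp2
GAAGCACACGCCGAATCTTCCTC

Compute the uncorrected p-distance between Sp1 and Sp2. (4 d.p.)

0.3043

The sequences differ at 7 of 23 positions (sites 2, 7, 10, 12, 13, 14, 15).
p = 7/23 = 0.304347… ≈ 0.3043 (to 4 d.p.).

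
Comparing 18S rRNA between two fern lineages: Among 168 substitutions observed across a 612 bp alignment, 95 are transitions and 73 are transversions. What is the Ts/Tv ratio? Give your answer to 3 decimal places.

1.301

R = 95/73 = 1.301369… ≈ 1.301 (to 3 d.p.).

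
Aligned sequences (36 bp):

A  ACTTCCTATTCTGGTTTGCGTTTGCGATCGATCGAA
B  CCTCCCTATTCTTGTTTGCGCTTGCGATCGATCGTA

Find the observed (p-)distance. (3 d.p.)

0.139

The sequences differ at 5 of 36 positions (sites 1, 4, 13, 21, 35).
p = 5/36 = 0.138888… ≈ 0.139 (to 3 d.p.).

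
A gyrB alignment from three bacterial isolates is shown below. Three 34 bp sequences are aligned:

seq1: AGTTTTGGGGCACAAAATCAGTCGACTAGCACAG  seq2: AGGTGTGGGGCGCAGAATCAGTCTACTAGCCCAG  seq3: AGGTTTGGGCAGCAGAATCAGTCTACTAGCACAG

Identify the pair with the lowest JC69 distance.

seq2 and seq3

seq1–seq2: 6/34 differ, p = 0.176, d = 0.201.
seq1–seq3: 6/34 differ, p = 0.176, d = 0.201.
seq2–seq3: 4/34 differ, p = 0.118, d = 0.128.
The smallest distance is between seq2 and seq3.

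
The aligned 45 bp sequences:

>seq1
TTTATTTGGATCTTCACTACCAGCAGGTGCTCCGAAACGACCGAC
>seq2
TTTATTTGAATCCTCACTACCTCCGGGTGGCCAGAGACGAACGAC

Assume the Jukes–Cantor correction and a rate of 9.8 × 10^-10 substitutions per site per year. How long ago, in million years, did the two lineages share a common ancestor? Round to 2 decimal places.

134.46

The sequences differ at 10 of 45 sites (9, 13, 22, 23, 25, 30, 31, 33, 36, 41), so p = 10/45 ≈ 0.222222.
d = −(3/4) ln(1 − 4p/3) = −0.75 ln(1 − 0.296296) = −0.75 ln(0.703704)
  = −0.75 × (-0.351397) = 0.263548 substitutions/site.
Under a molecular clock d = 2μt, so t = d/(2μ) = 0.263548 / (2 × 9.8 × 10^-10) = 134.46 million years.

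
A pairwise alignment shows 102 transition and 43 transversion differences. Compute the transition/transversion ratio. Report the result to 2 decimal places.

2.37

R = 102/43 = 2.372093… ≈ 2.37 (to 2 d.p.).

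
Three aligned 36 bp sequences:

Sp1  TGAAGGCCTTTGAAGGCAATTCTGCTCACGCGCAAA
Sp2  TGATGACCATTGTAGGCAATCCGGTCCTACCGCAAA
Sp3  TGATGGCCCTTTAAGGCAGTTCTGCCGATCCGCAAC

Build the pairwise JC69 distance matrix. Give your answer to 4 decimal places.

Sp1–Sp2: 11/36 sites differ → p ≈ 0.305556, d = −0.75 ln(1 − 0.407408) = 0.392437 ≈ 0.3924.
Sp1–Sp3: 9/36 sites differ → p = 0.25, d = −0.75 ln(1 − 0.333333) = 0.304098 ≈ 0.3041.
Sp2–Sp3: 12/36 sites differ → p ≈ 0.333333, d = −0.75 ln(1 − 0.444444) = 0.440839 ≈ 0.4408.

d(Sp1,Sp2) = 0.3924, d(Sp1,Sp3) = 0.3041, d(Sp2,Sp3) = 0.4408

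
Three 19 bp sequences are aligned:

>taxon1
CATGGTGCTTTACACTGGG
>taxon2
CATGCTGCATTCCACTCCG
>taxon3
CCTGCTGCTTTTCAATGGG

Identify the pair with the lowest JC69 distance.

taxon1 and taxon3

taxon1–taxon2: 5/19 differ, p = 0.263, d = 0.324.
taxon1–taxon3: 4/19 differ, p = 0.211, d = 0.247.
taxon2–taxon3: 6/19 differ, p = 0.316, d = 0.410.
The smallest distance is between taxon1 and taxon3.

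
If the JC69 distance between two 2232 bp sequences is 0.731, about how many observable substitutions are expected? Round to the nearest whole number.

Invert JC69: p = (3/4)(1 − e^(−4d/3)) = 0.75 × (1 − e^(-0.974667)) = 0.75 × (1 − 0.377318) = 0.467012.
Expected differing sites = pL ≈ 0.467012 × 2232 = 1042.370784 ≈ 1042.

1042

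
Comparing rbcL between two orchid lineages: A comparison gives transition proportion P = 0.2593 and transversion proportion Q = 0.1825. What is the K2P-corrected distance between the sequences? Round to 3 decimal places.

Under the Kimura two-parameter model, d = −½ ln(1 − 2P − Q) − ¼ ln(1 − 2Q).
1 − 2P − Q = 0.2989, giving −½ ln(0.2989) = 0.603823.
1 − 2Q = 0.635, giving −¼ ln(0.635) = 0.113533.
d = 0.603823 + 0.113533 = 0.717356.

0.717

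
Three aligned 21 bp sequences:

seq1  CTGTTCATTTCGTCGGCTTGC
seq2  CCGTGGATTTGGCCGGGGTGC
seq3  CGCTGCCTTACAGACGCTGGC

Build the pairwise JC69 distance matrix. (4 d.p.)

d(seq1,seq2) = 0.4408, d(seq1,seq3) = 0.7557, d(seq2,seq3) = 1.3089

seq1–seq2: 7/21 sites differ → p ≈ 0.333333, d = −0.75 ln(1 − 0.444444) = 0.440839 ≈ 0.4408.
seq1–seq3: 10/21 sites differ → p ≈ 0.47619, d = −0.75 ln(1 − 0.63492) = 0.755729 ≈ 0.7557.
seq2–seq3: 13/21 sites differ → p ≈ 0.619048, d = −0.75 ln(1 − 0.825397) = 1.308930 ≈ 1.3089.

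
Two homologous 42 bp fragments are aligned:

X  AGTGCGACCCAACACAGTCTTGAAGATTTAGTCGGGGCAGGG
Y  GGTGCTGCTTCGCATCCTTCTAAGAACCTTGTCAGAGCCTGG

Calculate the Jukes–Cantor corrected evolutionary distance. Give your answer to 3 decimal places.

The sequences differ at 22 of 42 sites, so p = 22/42 ≈ 0.52381.
d = −(3/4) ln(1 − 4p/3) = −0.75 ln(1 − 0.698413) = −0.75 ln(0.301587)
  = −0.75 × (-1.198697) = 0.899023 substitutions/site.

0.899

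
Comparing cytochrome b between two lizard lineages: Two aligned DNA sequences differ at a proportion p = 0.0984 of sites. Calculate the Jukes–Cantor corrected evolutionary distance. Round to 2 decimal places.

0.11

d = −(3/4) ln(1 − 4p/3) = −0.75 ln(1 − 0.1312) = −0.75 ln(0.8688)
  = −0.75 × (-0.140642) = 0.105482 substitutions/site.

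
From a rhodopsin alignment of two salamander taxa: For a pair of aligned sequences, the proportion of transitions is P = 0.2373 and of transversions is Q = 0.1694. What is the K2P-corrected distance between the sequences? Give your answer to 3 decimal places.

0.620

Under the Kimura two-parameter model, d = −½ ln(1 − 2P − Q) − ¼ ln(1 − 2Q).
1 − 2P − Q = 0.356, giving −½ ln(0.356) = 0.516412.
1 − 2Q = 0.6612, giving −¼ ln(0.6612) = 0.103425.
d = 0.516412 + 0.103425 = 0.619837.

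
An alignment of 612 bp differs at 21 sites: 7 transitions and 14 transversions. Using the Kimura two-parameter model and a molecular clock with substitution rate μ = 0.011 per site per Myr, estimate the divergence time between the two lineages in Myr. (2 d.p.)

1.60

P = 7/612 ≈ 0.011438 and Q = 14/612 ≈ 0.022876.
Under the Kimura two-parameter model, d = −½ ln(1 − 2P − Q) − ¼ ln(1 − 2Q).
1 − 2P − Q = 0.954248, giving −½ ln(0.954248) = 0.023416.
1 − 2Q = 0.954248, giving −¼ ln(0.954248) = 0.011708.
d = 0.023416 + 0.011708 = 0.035124.
Under a molecular clock d = 2μt, so t = d/(2μ) = 0.035124 / (2 × 0.011) = 1.60 Myr.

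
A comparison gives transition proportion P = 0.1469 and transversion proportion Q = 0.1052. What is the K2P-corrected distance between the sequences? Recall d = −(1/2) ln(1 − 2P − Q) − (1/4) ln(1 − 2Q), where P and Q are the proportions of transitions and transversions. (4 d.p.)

Under the Kimura two-parameter model, d = −½ ln(1 − 2P − Q) − ¼ ln(1 − 2Q).
1 − 2P − Q = 0.601, giving −½ ln(0.601) = 0.254580.
1 − 2Q = 0.7896, giving −¼ ln(0.7896) = 0.059057.
d = 0.254580 + 0.059057 = 0.313637.

0.3136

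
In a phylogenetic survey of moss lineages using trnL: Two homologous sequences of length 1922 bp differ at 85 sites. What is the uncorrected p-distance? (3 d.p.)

0.044

p = 85/1922 = 0.044224… ≈ 0.044 (to 3 d.p.).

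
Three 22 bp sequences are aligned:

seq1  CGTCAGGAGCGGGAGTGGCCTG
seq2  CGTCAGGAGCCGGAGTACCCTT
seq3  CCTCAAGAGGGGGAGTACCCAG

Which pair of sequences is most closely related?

seq1 and seq2

seq1–seq2: 4/22 differ, p = 0.182, d = 0.208.
seq1–seq3: 6/22 differ, p = 0.273, d = 0.339.
seq2–seq3: 6/22 differ, p = 0.273, d = 0.339.
The smallest distance is between seq1 and seq2.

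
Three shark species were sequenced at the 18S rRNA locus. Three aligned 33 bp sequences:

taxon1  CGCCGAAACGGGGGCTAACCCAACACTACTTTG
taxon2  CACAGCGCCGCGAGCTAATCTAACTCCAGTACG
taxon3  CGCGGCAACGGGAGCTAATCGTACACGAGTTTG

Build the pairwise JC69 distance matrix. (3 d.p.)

d(taxon1,taxon2) = 0.625, d(taxon1,taxon3) = 0.293, d(taxon2,taxon3) = 0.441

taxon1–taxon2: 14/33 sites differ → p ≈ 0.424242, d = −0.75 ln(1 − 0.565656) = 0.625439 ≈ 0.625.
taxon1–taxon3: 8/33 sites differ → p ≈ 0.242424, d = −0.75 ln(1 − 0.323232) = 0.292820 ≈ 0.293.
taxon2–taxon3: 11/33 sites differ → p ≈ 0.333333, d = −0.75 ln(1 − 0.444444) = 0.440839 ≈ 0.441.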